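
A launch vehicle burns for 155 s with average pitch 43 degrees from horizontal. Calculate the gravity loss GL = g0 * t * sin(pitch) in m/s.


GL = 9.81 * 155 * sin(43 deg) = 1037 m/s

1037 m/s


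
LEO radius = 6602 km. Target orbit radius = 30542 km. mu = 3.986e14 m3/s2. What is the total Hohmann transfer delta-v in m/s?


V1 = sqrt(mu/r1) = 7770.18 m/s
dV1 = V1*(sqrt(2*r2/(r1+r2)) - 1) = 2194.2 m/s
V2 = sqrt(mu/r2) = 3612.6 m/s
dV2 = V2*(1 - sqrt(2*r1/(r1+r2))) = 1458.69 m/s
Total dV = 3653 m/s

3653 m/s


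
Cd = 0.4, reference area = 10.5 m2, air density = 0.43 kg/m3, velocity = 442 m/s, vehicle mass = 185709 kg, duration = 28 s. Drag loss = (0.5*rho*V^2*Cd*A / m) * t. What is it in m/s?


D = 0.5 * 0.43 * 442^2 * 0.4 * 10.5 = 176413.69 N
a = 176413.69 / 185709 = 0.9499 m/s2
dV = 0.9499 * 28 = 26.6 m/s

26.6 m/s


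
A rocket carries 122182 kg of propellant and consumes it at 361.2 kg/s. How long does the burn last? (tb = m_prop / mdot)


tb = 122182 / 361.2 = 338.3 s

338.3 s


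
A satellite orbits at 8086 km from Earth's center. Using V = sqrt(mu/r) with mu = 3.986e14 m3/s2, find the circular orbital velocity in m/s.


V = sqrt(3.986e14 / 8086000) = 7021 m/s

7021 m/s


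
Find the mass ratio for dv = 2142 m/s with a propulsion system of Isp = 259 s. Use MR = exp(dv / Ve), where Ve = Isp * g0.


Ve = 259 * 9.81 = 2540.79 m/s
MR = exp(2142 / 2540.79) = 2.323

2.323


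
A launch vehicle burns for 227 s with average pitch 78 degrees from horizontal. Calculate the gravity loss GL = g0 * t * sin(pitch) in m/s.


GL = 9.81 * 227 * sin(78 deg) = 2178 m/s

2178 m/s


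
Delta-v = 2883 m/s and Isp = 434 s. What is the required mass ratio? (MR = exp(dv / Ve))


Ve = 434 * 9.81 = 4257.54 m/s
MR = exp(2883 / 4257.54) = 1.968

1.968


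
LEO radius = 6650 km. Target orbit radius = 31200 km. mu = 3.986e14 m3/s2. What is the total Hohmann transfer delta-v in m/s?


V1 = sqrt(mu/r1) = 7742.08 m/s
dV1 = V1*(sqrt(2*r2/(r1+r2)) - 1) = 2198.62 m/s
V2 = sqrt(mu/r2) = 3574.3 m/s
dV2 = V2*(1 - sqrt(2*r1/(r1+r2))) = 1455.53 m/s
Total dV = 3654 m/s

3654 m/s


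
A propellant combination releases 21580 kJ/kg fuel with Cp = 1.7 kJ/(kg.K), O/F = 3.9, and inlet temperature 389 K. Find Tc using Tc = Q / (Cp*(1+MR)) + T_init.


Tc = 21580 / (1.7 * (1 + 3.9)) + 389 = 2980 K

2980 K


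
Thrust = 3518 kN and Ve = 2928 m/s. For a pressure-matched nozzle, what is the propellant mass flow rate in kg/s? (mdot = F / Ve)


mdot = F / Ve = 3518000 / 2928 = 1201.5 kg/s

1201.5 kg/s


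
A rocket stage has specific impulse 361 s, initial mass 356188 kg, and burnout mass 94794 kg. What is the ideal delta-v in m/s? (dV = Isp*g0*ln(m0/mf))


Ve = 361 * 9.81 = 3541.41 m/s
dV = 3541.41 * ln(356188/94794) = 4688 m/s

4688 m/s


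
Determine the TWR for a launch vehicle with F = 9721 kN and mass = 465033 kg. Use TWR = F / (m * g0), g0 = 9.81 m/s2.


TWR = 9721000 / (465033 * 9.81) = 2.13

2.13


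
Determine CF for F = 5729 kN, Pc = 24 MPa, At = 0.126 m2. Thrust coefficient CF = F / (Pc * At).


CF = 5729000 / (24e6 * 0.126) = 1.89

1.89


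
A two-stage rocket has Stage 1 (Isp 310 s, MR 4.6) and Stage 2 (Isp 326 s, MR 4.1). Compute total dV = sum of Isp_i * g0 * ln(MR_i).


dV1 = 310 * 9.81 * ln(4.6) = 4640.9 m/s
dV2 = 326 * 9.81 * ln(4.1) = 4512.4 m/s
Total dV = 4640.9 + 4512.4 = 9153.3 m/s ~ 9153 m/s

9153 m/s


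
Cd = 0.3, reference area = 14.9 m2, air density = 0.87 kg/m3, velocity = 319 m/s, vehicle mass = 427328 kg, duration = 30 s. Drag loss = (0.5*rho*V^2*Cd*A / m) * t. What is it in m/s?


D = 0.5 * 0.87 * 319^2 * 0.3 * 14.9 = 197869.18 N
a = 197869.18 / 427328 = 0.463 m/s2
dV = 0.463 * 30 = 13.9 m/s

13.9 m/s


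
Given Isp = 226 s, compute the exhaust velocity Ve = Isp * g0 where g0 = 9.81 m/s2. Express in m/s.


Ve = Isp * g0 = 226 * 9.81 = 2217.1 m/s

2217.1 m/s


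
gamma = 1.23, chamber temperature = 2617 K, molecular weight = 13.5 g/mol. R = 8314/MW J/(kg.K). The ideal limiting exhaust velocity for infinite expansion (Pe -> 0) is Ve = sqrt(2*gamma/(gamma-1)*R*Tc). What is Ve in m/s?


R = 8314 / 13.5 = 615.85 J/(kg.K)
Ve = sqrt(2 * 1.23 / (1.23 - 1) * 615.85 * 2617) = 4152 m/s

4152 m/s


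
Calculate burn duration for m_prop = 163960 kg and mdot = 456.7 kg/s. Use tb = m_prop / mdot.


tb = 163960 / 456.7 = 359.0 s

359.0 s


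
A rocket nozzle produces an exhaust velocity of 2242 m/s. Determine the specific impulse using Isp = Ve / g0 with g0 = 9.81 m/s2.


Isp = Ve / g0 = 2242 / 9.81 = 228.5 s

228.5 s


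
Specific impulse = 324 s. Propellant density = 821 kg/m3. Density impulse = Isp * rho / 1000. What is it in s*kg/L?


rho*Isp = 324 * 821 / 1000 = 266 s*kg/L

266 s*kg/L


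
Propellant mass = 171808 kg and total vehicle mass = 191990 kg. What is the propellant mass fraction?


PMF = 171808 / 191990 = 0.895

0.895


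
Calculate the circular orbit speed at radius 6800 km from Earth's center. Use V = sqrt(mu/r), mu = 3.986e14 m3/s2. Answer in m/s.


V = sqrt(3.986e14 / 6800000) = 7656 m/s

7656 m/s


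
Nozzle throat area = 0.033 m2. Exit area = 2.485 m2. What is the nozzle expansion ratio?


AR = 2.485 / 0.033 = 75.3

75.3


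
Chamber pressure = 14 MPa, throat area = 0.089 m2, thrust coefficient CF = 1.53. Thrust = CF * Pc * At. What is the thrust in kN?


F = 1.53 * 14e6 * 0.089 = 1.9064e+06 N = 1906.4 kN

1906.4 kN


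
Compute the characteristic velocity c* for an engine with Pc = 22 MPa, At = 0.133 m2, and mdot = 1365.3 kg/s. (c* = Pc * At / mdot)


c* = 22e6 * 0.133 / 1365.3 = 2143 m/s

2143 m/s


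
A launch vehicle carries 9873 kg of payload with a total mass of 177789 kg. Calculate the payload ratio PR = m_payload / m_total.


PR = 9873 / 177789 = 0.0555

0.0555


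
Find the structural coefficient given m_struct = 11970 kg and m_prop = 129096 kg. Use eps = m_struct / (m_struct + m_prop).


eps = 11970 / (11970 + 129096) = 0.0849

0.0849


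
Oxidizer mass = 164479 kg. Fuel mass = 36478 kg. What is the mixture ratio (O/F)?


MR = 164479 / 36478 = 4.51

4.51


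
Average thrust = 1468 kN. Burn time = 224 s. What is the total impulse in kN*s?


It = 1468 * 224 = 328832 kN*s

328832 kN*s


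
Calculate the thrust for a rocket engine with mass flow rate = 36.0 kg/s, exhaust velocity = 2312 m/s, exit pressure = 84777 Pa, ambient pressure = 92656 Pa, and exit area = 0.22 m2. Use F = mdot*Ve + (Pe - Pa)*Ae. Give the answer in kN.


F = 36.0 * 2312 + (84777 - 92656) * 0.22 = 81499.0 N = 81.5 kN

81.5 kN


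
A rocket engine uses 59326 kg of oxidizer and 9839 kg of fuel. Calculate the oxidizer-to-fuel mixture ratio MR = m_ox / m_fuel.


MR = 59326 / 9839 = 6.03

6.03


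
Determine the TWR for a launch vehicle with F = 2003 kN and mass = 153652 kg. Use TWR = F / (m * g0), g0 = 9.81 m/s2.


TWR = 2003000 / (153652 * 9.81) = 1.33

1.33


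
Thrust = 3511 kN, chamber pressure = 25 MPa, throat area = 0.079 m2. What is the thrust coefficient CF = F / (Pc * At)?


CF = 3511000 / (25e6 * 0.079) = 1.78

1.78


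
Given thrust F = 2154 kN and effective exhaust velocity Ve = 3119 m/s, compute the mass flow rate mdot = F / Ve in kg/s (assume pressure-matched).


mdot = F / Ve = 2154000 / 3119 = 690.6 kg/s

690.6 kg/s


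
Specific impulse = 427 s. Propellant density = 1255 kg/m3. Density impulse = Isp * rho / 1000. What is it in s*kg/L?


rho*Isp = 427 * 1255 / 1000 = 536 s*kg/L

536 s*kg/L


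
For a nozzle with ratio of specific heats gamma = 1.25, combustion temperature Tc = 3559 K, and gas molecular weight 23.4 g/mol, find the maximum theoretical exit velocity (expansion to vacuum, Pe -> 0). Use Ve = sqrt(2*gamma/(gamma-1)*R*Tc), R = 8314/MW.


R = 8314 / 23.4 = 355.3 J/(kg.K)
Ve = sqrt(2 * 1.25 / (1.25 - 1) * 355.3 * 3559) = 3556 m/s

3556 m/s


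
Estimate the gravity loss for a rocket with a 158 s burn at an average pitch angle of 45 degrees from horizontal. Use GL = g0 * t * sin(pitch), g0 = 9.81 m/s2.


GL = 9.81 * 158 * sin(45 deg) = 1096 m/s

1096 m/s


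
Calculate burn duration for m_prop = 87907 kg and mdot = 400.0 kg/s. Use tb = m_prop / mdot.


tb = 87907 / 400.0 = 219.8 s

219.8 s


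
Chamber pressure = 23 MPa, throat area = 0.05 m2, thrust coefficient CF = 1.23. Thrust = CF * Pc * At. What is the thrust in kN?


F = 1.23 * 23e6 * 0.05 = 1.4145e+06 N = 1414.5 kN

1414.5 kN


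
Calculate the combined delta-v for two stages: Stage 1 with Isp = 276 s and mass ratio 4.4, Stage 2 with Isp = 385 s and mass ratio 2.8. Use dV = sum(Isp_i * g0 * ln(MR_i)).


dV1 = 276 * 9.81 * ln(4.4) = 4011.5 m/s
dV2 = 385 * 9.81 * ln(2.8) = 3888.7 m/s
Total dV = 4011.5 + 3888.7 = 7900.2 m/s ~ 7900 m/s

7900 m/s


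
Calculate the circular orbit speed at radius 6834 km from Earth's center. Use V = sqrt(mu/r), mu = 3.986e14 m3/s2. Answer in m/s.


V = sqrt(3.986e14 / 6834000) = 7637 m/s

7637 m/s


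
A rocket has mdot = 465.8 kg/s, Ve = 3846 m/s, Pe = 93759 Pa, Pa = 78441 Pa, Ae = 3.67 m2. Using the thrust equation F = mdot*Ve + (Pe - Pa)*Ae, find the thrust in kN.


F = 465.8 * 3846 + (93759 - 78441) * 3.67 = 1.8477e+06 N = 1847.7 kN

1847.7 kN


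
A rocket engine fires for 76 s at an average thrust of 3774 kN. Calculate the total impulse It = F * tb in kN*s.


It = 3774 * 76 = 286824 kN*s

286824 kN*s


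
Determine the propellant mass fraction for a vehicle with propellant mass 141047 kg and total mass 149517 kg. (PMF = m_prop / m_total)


PMF = 141047 / 149517 = 0.943

0.943


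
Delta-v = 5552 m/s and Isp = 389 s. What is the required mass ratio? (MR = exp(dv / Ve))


Ve = 389 * 9.81 = 3816.09 m/s
MR = exp(5552 / 3816.09) = 4.284

4.284


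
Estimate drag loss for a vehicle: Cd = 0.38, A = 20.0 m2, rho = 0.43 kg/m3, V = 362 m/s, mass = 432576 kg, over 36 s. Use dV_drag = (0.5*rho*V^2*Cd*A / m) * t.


D = 0.5 * 0.43 * 362^2 * 0.38 * 20.0 = 214125.9 N
a = 214125.9 / 432576 = 0.495 m/s2
dV = 0.495 * 36 = 17.8 m/s

17.8 m/s


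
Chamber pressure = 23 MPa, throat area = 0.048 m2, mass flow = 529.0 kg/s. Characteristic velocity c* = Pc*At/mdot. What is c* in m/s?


c* = 23e6 * 0.048 / 529.0 = 2087 m/s

2087 m/s


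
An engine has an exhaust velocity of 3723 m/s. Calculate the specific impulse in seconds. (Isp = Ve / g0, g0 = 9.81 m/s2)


Isp = Ve / g0 = 3723 / 9.81 = 379.5 s

379.5 s


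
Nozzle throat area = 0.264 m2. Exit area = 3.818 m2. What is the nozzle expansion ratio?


AR = 3.818 / 0.264 = 14.5

14.5


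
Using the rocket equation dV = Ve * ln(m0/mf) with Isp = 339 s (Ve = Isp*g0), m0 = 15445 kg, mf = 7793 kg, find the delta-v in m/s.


Ve = 339 * 9.81 = 3325.59 m/s
dV = 3325.59 * ln(15445/7793) = 2275 m/s

2275 m/s


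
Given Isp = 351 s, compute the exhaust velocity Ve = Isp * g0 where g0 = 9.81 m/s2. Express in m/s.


Ve = Isp * g0 = 351 * 9.81 = 3443.3 m/s

3443.3 m/s


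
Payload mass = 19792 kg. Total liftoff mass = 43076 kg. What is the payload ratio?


PR = 19792 / 43076 = 0.4595

0.4595


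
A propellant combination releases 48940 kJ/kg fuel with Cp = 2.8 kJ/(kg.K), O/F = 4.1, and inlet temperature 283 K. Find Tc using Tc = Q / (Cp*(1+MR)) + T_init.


Tc = 48940 / (2.8 * (1 + 4.1)) + 283 = 3710 K

3710 K


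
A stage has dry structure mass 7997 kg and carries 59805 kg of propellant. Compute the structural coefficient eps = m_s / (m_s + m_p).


eps = 7997 / (7997 + 59805) = 0.1179

0.1179


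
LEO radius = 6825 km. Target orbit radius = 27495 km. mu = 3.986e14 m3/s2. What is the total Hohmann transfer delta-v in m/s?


V1 = sqrt(mu/r1) = 7642.18 m/s
dV1 = V1*(sqrt(2*r2/(r1+r2)) - 1) = 2031.36 m/s
V2 = sqrt(mu/r2) = 3807.52 m/s
dV2 = V2*(1 - sqrt(2*r1/(r1+r2))) = 1406.28 m/s
Total dV = 3438 m/s

3438 m/s


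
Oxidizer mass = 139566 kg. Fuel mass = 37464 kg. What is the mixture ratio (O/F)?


MR = 139566 / 37464 = 3.73

3.73


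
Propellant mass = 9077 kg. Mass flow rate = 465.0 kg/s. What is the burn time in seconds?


tb = 9077 / 465.0 = 19.5 s

19.5 s


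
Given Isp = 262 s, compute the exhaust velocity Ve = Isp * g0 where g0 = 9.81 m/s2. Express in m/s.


Ve = Isp * g0 = 262 * 9.81 = 2570.2 m/s

2570.2 m/s


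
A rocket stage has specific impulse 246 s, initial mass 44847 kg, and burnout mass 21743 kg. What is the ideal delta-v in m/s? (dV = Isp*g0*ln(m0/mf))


Ve = 246 * 9.81 = 2413.26 m/s
dV = 2413.26 * ln(44847/21743) = 1747 m/s

1747 m/s


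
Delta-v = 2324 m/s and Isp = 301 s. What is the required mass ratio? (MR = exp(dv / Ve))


Ve = 301 * 9.81 = 2952.81 m/s
MR = exp(2324 / 2952.81) = 2.197

2.197


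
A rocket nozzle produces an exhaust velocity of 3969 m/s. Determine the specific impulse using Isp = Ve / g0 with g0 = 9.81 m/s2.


Isp = Ve / g0 = 3969 / 9.81 = 404.6 s

404.6 s


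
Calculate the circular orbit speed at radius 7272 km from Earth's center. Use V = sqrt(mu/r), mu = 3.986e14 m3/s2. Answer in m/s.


V = sqrt(3.986e14 / 7272000) = 7404 m/s

7404 m/s


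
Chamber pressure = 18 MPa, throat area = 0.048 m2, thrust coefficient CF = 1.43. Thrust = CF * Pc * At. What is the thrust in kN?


F = 1.43 * 18e6 * 0.048 = 1.2355e+06 N = 1235.5 kN

1235.5 kN


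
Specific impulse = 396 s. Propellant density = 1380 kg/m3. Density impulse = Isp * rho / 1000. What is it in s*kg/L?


rho*Isp = 396 * 1380 / 1000 = 546 s*kg/L

546 s*kg/L


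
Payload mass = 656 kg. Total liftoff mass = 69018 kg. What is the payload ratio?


PR = 656 / 69018 = 0.0095

0.0095


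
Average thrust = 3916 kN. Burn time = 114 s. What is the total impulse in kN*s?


It = 3916 * 114 = 446424 kN*s

446424 kN*s


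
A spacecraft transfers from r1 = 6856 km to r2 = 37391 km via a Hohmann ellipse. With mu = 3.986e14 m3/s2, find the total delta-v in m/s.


V1 = sqrt(mu/r1) = 7624.88 m/s
dV1 = V1*(sqrt(2*r2/(r1+r2)) - 1) = 2287.77 m/s
V2 = sqrt(mu/r2) = 3265.01 m/s
dV2 = V2*(1 - sqrt(2*r1/(r1+r2))) = 1447.43 m/s
Total dV = 3735 m/s

3735 m/s


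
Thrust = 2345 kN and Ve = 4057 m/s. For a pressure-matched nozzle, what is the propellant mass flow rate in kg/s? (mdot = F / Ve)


mdot = F / Ve = 2345000 / 4057 = 578.0 kg/s

578.0 kg/s


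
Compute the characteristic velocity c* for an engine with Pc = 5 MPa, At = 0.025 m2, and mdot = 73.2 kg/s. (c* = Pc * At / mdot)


c* = 5e6 * 0.025 / 73.2 = 1708 m/s

1708 m/s


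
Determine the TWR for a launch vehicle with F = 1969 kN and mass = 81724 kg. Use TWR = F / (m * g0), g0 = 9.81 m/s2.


TWR = 1969000 / (81724 * 9.81) = 2.46

2.46


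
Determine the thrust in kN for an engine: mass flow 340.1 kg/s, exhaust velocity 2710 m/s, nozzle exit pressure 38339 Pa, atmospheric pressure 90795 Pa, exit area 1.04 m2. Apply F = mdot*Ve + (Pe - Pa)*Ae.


F = 340.1 * 2710 + (38339 - 90795) * 1.04 = 867117.0 N = 867.1 kN

867.1 kN


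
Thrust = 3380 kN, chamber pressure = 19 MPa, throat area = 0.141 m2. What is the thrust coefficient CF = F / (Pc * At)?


CF = 3380000 / (19e6 * 0.141) = 1.26

1.26


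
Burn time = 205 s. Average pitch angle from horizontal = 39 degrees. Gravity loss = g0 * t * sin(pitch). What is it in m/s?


GL = 9.81 * 205 * sin(39 deg) = 1266 m/s

1266 m/s


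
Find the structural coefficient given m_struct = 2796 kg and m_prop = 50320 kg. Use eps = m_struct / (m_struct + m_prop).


eps = 2796 / (2796 + 50320) = 0.0526

0.0526


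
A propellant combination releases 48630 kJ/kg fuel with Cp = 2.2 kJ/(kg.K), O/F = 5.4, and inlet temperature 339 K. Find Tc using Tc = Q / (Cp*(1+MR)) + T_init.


Tc = 48630 / (2.2 * (1 + 5.4)) + 339 = 3793 K

3793 K


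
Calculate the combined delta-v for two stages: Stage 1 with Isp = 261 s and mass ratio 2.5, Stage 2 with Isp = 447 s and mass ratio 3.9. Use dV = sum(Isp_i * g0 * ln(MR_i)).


dV1 = 261 * 9.81 * ln(2.5) = 2346.1 m/s
dV2 = 447 * 9.81 * ln(3.9) = 5968.0 m/s
Total dV = 2346.1 + 5968.0 = 8314.1 m/s ~ 8314 m/s

8314 m/s


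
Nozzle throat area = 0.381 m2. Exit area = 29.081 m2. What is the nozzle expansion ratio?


AR = 29.081 / 0.381 = 76.3

76.3


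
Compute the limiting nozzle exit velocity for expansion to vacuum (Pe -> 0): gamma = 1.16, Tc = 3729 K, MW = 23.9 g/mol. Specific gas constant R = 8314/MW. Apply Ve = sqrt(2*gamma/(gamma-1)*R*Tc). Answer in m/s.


R = 8314 / 23.9 = 347.87 J/(kg.K)
Ve = sqrt(2 * 1.16 / (1.16 - 1) * 347.87 * 3729) = 4337 m/s

4337 m/s


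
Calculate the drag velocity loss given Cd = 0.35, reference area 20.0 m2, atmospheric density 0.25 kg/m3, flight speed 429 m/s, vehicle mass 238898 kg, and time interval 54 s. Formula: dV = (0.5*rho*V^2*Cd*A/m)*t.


D = 0.5 * 0.25 * 429^2 * 0.35 * 20.0 = 161035.88 N
a = 161035.88 / 238898 = 0.6741 m/s2
dV = 0.6741 * 54 = 36.4 m/s

36.4 m/s


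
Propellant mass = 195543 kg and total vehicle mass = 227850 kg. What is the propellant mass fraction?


PMF = 195543 / 227850 = 0.858

0.858


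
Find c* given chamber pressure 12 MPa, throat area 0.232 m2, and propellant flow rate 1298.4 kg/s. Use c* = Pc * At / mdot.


c* = 12e6 * 0.232 / 1298.4 = 2144 m/s

2144 m/s


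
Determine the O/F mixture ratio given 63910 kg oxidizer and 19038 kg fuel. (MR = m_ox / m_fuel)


MR = 63910 / 19038 = 3.36

3.36


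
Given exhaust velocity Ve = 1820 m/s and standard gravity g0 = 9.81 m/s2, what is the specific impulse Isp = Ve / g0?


Isp = Ve / g0 = 1820 / 9.81 = 185.5 s

185.5 s


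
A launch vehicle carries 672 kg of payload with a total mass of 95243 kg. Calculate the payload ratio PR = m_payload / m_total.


PR = 672 / 95243 = 0.0071

0.0071


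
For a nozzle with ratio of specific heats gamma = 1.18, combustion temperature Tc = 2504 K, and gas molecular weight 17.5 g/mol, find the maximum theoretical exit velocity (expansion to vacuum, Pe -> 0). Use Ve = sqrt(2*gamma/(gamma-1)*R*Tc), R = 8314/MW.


R = 8314 / 17.5 = 475.09 J/(kg.K)
Ve = sqrt(2 * 1.18 / (1.18 - 1) * 475.09 * 2504) = 3949 m/s

3949 m/s


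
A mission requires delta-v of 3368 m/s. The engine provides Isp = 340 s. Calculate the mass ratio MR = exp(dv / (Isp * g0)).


Ve = 340 * 9.81 = 3335.4 m/s
MR = exp(3368 / 3335.4) = 2.745

2.745


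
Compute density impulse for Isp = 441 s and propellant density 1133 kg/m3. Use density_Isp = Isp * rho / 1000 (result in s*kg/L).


rho*Isp = 441 * 1133 / 1000 = 500 s*kg/L

500 s*kg/L


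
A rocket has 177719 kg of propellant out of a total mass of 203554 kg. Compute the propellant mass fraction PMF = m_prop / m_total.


PMF = 177719 / 203554 = 0.873

0.873


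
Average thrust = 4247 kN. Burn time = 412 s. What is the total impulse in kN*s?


It = 4247 * 412 = 1749764 kN*s

1749764 kN*s


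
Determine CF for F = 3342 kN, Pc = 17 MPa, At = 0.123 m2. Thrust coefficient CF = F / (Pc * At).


CF = 3342000 / (17e6 * 0.123) = 1.6

1.6


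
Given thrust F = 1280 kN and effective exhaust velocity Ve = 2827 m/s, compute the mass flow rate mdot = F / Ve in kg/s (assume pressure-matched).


mdot = F / Ve = 1280000 / 2827 = 452.8 kg/s

452.8 kg/s


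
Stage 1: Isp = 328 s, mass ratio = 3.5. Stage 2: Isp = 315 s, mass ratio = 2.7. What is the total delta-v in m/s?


dV1 = 328 * 9.81 * ln(3.5) = 4031.0 m/s
dV2 = 315 * 9.81 * ln(2.7) = 3069.3 m/s
Total dV = 4031.0 + 3069.3 = 7100.3 m/s ~ 7100 m/s

7100 m/s


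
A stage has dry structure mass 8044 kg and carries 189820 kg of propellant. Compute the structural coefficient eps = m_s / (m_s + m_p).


eps = 8044 / (8044 + 189820) = 0.0407

0.0407


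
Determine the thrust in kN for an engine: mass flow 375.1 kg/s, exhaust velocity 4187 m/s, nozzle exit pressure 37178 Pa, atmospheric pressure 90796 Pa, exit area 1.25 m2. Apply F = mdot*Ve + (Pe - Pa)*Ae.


F = 375.1 * 4187 + (37178 - 90796) * 1.25 = 1.5035e+06 N = 1503.5 kN

1503.5 kN


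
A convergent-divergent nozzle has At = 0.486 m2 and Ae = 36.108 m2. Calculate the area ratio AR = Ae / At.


AR = 36.108 / 0.486 = 74.3

74.3


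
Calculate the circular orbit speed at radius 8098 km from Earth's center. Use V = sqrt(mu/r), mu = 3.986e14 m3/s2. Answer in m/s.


V = sqrt(3.986e14 / 8098000) = 7016 m/s

7016 m/s


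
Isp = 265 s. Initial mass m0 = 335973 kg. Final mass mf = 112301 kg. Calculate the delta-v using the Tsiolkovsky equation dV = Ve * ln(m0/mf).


Ve = 265 * 9.81 = 2599.65 m/s
dV = 2599.65 * ln(335973/112301) = 2849 m/s

2849 m/s


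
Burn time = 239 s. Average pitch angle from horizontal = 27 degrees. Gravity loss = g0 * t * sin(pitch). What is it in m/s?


GL = 9.81 * 239 * sin(27 deg) = 1064 m/s

1064 m/s


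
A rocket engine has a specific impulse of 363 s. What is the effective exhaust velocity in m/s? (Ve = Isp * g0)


Ve = Isp * g0 = 363 * 9.81 = 3561.0 m/s

3561.0 m/s


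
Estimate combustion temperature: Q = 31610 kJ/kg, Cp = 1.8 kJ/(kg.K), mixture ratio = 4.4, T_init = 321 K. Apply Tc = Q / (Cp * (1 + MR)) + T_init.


Tc = 31610 / (1.8 * (1 + 4.4)) + 321 = 3573 K

3573 K


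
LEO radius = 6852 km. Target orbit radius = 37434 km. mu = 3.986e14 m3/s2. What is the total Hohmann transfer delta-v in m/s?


V1 = sqrt(mu/r1) = 7627.11 m/s
dV1 = V1*(sqrt(2*r2/(r1+r2)) - 1) = 2289.77 m/s
V2 = sqrt(mu/r2) = 3263.14 m/s
dV2 = V2*(1 - sqrt(2*r1/(r1+r2))) = 1447.93 m/s
Total dV = 3738 m/s

3738 m/s


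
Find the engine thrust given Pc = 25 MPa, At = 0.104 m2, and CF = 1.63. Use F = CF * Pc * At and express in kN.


F = 1.63 * 25e6 * 0.104 = 4.2380e+06 N = 4238.0 kN

4238.0 kN


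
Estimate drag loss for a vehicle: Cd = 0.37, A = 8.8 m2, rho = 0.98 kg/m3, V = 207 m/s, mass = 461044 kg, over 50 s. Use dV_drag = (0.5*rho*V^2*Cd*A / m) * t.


D = 0.5 * 0.98 * 207^2 * 0.37 * 8.8 = 68363.01 N
a = 68363.01 / 461044 = 0.1483 m/s2
dV = 0.1483 * 50 = 7.4 m/s

7.4 m/s


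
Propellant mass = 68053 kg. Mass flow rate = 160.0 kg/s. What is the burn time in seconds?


tb = 68053 / 160.0 = 425.3 s

425.3 s


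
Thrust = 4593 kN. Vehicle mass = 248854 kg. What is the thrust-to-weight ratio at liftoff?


TWR = 4593000 / (248854 * 9.81) = 1.88

1.88


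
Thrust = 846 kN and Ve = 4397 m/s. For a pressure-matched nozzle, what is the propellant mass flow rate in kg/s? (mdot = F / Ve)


mdot = F / Ve = 846000 / 4397 = 192.4 kg/s

192.4 kg/s


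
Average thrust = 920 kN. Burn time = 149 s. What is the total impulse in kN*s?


It = 920 * 149 = 137080 kN*s

137080 kN*s


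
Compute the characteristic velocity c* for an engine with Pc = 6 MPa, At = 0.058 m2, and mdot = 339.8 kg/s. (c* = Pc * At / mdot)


c* = 6e6 * 0.058 / 339.8 = 1024 m/s

1024 m/s


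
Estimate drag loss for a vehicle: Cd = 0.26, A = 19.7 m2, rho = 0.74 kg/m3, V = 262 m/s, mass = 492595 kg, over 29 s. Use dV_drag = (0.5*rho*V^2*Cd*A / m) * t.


D = 0.5 * 0.74 * 262^2 * 0.26 * 19.7 = 130089.99 N
a = 130089.99 / 492595 = 0.2641 m/s2
dV = 0.2641 * 29 = 7.7 m/s

7.7 m/s


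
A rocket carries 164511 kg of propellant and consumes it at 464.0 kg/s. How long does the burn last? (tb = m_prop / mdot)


tb = 164511 / 464.0 = 354.5 s

354.5 s


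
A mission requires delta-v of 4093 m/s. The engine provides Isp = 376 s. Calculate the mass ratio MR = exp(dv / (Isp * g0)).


Ve = 376 * 9.81 = 3688.56 m/s
MR = exp(4093 / 3688.56) = 3.033

3.033


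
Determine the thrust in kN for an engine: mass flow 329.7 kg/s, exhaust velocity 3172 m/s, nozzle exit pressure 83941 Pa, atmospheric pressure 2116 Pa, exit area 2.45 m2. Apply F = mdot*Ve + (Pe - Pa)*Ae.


F = 329.7 * 3172 + (83941 - 2116) * 2.45 = 1.2463e+06 N = 1246.3 kN

1246.3 kN


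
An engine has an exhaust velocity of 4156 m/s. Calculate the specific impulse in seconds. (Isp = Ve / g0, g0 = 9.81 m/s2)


Isp = Ve / g0 = 4156 / 9.81 = 423.6 s

423.6 s


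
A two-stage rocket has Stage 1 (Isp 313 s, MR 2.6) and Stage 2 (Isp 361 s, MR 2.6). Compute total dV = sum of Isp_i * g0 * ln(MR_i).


dV1 = 313 * 9.81 * ln(2.6) = 2933.9 m/s
dV2 = 361 * 9.81 * ln(2.6) = 3383.9 m/s
Total dV = 2933.9 + 3383.9 = 6317.8 m/s ~ 6318 m/s

6318 m/s


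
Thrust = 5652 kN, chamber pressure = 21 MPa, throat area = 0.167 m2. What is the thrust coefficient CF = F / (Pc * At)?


CF = 5652000 / (21e6 * 0.167) = 1.61

1.61


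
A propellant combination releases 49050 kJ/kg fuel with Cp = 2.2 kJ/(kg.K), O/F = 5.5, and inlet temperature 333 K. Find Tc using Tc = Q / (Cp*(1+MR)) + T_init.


Tc = 49050 / (2.2 * (1 + 5.5)) + 333 = 3763 K

3763 K


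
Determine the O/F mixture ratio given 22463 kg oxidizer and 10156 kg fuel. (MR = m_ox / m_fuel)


MR = 22463 / 10156 = 2.21

2.21


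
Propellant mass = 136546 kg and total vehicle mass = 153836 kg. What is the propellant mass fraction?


PMF = 136546 / 153836 = 0.888

0.888


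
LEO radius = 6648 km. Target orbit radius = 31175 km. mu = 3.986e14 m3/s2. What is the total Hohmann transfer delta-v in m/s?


V1 = sqrt(mu/r1) = 7743.25 m/s
dV1 = V1*(sqrt(2*r2/(r1+r2)) - 1) = 2198.51 m/s
V2 = sqrt(mu/r2) = 3575.74 m/s
dV2 = V2*(1 - sqrt(2*r1/(r1+r2))) = 1455.68 m/s
Total dV = 3654 m/s

3654 m/s


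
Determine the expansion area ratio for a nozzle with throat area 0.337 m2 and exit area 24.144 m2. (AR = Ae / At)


AR = 24.144 / 0.337 = 71.6

71.6


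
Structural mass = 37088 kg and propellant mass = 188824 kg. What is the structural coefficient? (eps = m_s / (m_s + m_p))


eps = 37088 / (37088 + 188824) = 0.1642

0.1642


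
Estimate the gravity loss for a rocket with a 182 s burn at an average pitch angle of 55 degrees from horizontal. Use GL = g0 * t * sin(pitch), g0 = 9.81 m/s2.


GL = 9.81 * 182 * sin(55 deg) = 1463 m/s

1463 m/s


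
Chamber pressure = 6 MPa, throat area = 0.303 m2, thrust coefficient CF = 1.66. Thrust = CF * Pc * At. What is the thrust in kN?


F = 1.66 * 6e6 * 0.303 = 3.0179e+06 N = 3017.9 kN

3017.9 kN


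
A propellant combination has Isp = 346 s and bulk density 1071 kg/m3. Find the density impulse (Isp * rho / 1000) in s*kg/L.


rho*Isp = 346 * 1071 / 1000 = 371 s*kg/L

371 s*kg/L


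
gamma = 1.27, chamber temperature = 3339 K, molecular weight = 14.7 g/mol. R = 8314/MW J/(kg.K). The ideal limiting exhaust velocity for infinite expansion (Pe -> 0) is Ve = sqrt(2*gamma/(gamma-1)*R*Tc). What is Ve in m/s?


R = 8314 / 14.7 = 565.58 J/(kg.K)
Ve = sqrt(2 * 1.27 / (1.27 - 1) * 565.58 * 3339) = 4215 m/s

4215 m/s


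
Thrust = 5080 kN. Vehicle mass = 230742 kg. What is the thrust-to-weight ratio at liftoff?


TWR = 5080000 / (230742 * 9.81) = 2.24

2.24


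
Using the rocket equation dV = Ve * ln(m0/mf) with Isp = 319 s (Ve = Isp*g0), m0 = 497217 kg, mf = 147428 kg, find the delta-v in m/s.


Ve = 319 * 9.81 = 3129.39 m/s
dV = 3129.39 * ln(497217/147428) = 3804 m/s

3804 m/s


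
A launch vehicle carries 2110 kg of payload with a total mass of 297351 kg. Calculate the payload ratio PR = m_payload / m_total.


PR = 2110 / 297351 = 0.0071

0.0071


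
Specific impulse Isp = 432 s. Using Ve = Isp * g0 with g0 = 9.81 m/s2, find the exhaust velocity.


Ve = Isp * g0 = 432 * 9.81 = 4237.9 m/s

4237.9 m/s


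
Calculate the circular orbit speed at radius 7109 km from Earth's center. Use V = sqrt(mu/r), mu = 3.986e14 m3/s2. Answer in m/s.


V = sqrt(3.986e14 / 7109000) = 7488 m/s

7488 m/s


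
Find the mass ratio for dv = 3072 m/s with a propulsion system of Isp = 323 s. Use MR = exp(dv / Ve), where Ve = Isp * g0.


Ve = 323 * 9.81 = 3168.63 m/s
MR = exp(3072 / 3168.63) = 2.637

2.637


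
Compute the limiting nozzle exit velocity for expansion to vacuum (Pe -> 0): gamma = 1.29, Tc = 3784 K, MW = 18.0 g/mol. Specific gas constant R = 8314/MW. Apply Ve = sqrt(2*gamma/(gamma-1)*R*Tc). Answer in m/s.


R = 8314 / 18.0 = 461.89 J/(kg.K)
Ve = sqrt(2 * 1.29 / (1.29 - 1) * 461.89 * 3784) = 3943 m/s

3943 m/s


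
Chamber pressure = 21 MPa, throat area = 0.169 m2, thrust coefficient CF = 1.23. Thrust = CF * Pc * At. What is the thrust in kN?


F = 1.23 * 21e6 * 0.169 = 4.3653e+06 N = 4365.3 kN

4365.3 kN


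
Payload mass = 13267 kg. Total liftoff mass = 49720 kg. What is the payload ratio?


PR = 13267 / 49720 = 0.2668

0.2668


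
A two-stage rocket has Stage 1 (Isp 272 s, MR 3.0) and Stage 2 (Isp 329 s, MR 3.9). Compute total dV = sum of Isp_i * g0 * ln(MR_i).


dV1 = 272 * 9.81 * ln(3.0) = 2931.4 m/s
dV2 = 329 * 9.81 * ln(3.9) = 4392.5 m/s
Total dV = 2931.4 + 4392.5 = 7323.9 m/s ~ 7324 m/s

7324 m/s


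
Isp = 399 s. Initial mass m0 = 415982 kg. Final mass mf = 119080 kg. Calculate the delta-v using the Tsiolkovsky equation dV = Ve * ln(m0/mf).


Ve = 399 * 9.81 = 3914.19 m/s
dV = 3914.19 * ln(415982/119080) = 4896 m/s

4896 m/s


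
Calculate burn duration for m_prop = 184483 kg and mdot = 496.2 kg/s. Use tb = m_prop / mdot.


tb = 184483 / 496.2 = 371.8 s

371.8 s


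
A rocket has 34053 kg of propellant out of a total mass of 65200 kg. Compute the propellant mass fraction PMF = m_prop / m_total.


PMF = 34053 / 65200 = 0.522

0.522


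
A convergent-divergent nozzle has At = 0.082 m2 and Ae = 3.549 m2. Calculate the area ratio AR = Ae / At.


AR = 3.549 / 0.082 = 43.3

43.3


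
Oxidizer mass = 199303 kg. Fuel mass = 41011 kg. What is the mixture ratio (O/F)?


MR = 199303 / 41011 = 4.86

4.86


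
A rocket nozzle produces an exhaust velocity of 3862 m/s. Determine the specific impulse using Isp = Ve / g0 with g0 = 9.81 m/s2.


Isp = Ve / g0 = 3862 / 9.81 = 393.7 s

393.7 s


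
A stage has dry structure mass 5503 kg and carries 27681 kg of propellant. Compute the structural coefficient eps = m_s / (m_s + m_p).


eps = 5503 / (5503 + 27681) = 0.1658

0.1658


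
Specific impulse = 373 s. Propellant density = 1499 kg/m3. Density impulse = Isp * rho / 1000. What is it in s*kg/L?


rho*Isp = 373 * 1499 / 1000 = 559 s*kg/L

559 s*kg/L


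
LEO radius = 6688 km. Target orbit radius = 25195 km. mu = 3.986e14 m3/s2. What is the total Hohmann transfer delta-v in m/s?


V1 = sqrt(mu/r1) = 7720.06 m/s
dV1 = V1*(sqrt(2*r2/(r1+r2)) - 1) = 1985.34 m/s
V2 = sqrt(mu/r2) = 3977.51 m/s
dV2 = V2*(1 - sqrt(2*r1/(r1+r2))) = 1401.22 m/s
Total dV = 3387 m/s

3387 m/s


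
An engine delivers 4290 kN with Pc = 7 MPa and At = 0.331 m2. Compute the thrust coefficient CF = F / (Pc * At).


CF = 4290000 / (7e6 * 0.331) = 1.85

1.85


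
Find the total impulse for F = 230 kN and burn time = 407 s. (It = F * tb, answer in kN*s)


It = 230 * 407 = 93610 kN*s

93610 kN*s


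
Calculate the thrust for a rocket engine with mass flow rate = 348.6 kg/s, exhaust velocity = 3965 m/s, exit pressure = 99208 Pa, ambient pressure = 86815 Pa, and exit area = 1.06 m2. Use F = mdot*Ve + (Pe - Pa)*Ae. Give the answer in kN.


F = 348.6 * 3965 + (99208 - 86815) * 1.06 = 1.3953e+06 N = 1395.3 kN

1395.3 kN


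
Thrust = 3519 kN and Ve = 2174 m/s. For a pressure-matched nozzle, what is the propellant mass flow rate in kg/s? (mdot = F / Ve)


mdot = F / Ve = 3519000 / 2174 = 1618.7 kg/s

1618.7 kg/s


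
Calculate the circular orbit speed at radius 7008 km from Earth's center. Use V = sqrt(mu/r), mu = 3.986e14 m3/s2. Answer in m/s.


V = sqrt(3.986e14 / 7008000) = 7542 m/s

7542 m/s


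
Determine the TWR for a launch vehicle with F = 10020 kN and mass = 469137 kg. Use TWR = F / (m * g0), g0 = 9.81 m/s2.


TWR = 10020000 / (469137 * 9.81) = 2.18

2.18


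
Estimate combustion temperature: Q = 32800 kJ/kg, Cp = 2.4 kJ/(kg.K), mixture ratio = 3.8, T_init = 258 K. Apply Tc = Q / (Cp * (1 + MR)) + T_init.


Tc = 32800 / (2.4 * (1 + 3.8)) + 258 = 3105 K

3105 K


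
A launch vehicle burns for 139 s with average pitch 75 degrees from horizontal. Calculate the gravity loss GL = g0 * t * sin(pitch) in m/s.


GL = 9.81 * 139 * sin(75 deg) = 1317 m/s

1317 m/s


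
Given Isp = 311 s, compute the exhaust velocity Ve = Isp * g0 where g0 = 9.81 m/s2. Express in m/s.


Ve = Isp * g0 = 311 * 9.81 = 3050.9 m/s

3050.9 m/s


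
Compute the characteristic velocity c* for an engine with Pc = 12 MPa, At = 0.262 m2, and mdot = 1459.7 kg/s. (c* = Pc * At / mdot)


c* = 12e6 * 0.262 / 1459.7 = 2154 m/s

2154 m/s


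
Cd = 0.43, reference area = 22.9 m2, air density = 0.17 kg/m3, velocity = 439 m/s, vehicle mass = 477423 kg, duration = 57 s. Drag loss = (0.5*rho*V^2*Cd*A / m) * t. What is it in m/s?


D = 0.5 * 0.17 * 439^2 * 0.43 * 22.9 = 161306.51 N
a = 161306.51 / 477423 = 0.3379 m/s2
dV = 0.3379 * 57 = 19.3 m/s

19.3 m/s


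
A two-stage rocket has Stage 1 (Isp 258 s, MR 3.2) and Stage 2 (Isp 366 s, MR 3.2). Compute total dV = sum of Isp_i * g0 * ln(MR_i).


dV1 = 258 * 9.81 * ln(3.2) = 2943.9 m/s
dV2 = 366 * 9.81 * ln(3.2) = 4176.2 m/s
Total dV = 2943.9 + 4176.2 = 7120.1 m/s ~ 7120 m/s

7120 m/s


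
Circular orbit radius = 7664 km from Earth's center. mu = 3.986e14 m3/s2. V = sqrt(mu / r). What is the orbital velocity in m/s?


V = sqrt(3.986e14 / 7664000) = 7212 m/s

7212 m/s


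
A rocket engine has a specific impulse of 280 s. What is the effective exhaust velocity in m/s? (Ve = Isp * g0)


Ve = Isp * g0 = 280 * 9.81 = 2746.8 m/s

2746.8 m/s


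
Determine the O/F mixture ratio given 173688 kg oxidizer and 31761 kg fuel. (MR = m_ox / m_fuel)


MR = 173688 / 31761 = 5.47

5.47


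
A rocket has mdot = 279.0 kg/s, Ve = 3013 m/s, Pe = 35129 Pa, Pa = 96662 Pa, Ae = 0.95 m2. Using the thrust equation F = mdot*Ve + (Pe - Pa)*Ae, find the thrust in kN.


F = 279.0 * 3013 + (35129 - 96662) * 0.95 = 782171.0 N = 782.2 kN

782.2 kN


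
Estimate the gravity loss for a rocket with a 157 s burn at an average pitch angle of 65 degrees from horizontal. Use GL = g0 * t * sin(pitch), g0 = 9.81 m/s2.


GL = 9.81 * 157 * sin(65 deg) = 1396 m/s

1396 m/s


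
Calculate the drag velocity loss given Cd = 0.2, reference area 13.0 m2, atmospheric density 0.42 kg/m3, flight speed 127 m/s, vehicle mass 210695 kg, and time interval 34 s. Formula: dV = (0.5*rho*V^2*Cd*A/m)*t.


D = 0.5 * 0.42 * 127^2 * 0.2 * 13.0 = 8806.43 N
a = 8806.43 / 210695 = 0.0418 m/s2
dV = 0.0418 * 34 = 1.4 m/s

1.4 m/s


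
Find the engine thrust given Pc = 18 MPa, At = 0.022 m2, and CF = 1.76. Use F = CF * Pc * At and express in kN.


F = 1.76 * 18e6 * 0.022 = 696960.0 N = 697.0 kN

697.0 kN


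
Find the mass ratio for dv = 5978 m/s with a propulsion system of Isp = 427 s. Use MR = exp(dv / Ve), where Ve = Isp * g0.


Ve = 427 * 9.81 = 4188.87 m/s
MR = exp(5978 / 4188.87) = 4.167

4.167


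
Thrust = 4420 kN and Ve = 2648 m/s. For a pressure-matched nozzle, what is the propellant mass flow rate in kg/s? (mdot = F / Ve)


mdot = F / Ve = 4420000 / 2648 = 1669.2 kg/s

1669.2 kg/s


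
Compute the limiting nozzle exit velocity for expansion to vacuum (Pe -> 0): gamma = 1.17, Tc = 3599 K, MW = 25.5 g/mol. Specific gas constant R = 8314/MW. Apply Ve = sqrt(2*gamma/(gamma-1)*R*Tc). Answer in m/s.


R = 8314 / 25.5 = 326.04 J/(kg.K)
Ve = sqrt(2 * 1.17 / (1.17 - 1) * 326.04 * 3599) = 4019 m/s

4019 m/s


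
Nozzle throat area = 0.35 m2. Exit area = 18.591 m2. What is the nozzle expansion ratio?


AR = 18.591 / 0.35 = 53.1

53.1


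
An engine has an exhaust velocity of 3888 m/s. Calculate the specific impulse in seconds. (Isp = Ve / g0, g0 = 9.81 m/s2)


Isp = Ve / g0 = 3888 / 9.81 = 396.3 s

396.3 s


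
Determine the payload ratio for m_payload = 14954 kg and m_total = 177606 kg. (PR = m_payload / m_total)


PR = 14954 / 177606 = 0.0842

0.0842


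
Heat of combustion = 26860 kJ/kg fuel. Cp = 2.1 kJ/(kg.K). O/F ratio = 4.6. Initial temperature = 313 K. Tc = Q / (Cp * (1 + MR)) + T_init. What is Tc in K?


Tc = 26860 / (2.1 * (1 + 4.6)) + 313 = 2597 K

2597 K


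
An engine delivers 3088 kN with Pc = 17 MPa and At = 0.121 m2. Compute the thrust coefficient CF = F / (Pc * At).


CF = 3088000 / (17e6 * 0.121) = 1.5

1.5


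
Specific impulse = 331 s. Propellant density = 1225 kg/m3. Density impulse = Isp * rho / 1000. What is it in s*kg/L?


rho*Isp = 331 * 1225 / 1000 = 405 s*kg/L

405 s*kg/L


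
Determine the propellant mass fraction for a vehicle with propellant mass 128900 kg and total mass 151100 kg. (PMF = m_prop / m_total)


PMF = 128900 / 151100 = 0.853

0.853


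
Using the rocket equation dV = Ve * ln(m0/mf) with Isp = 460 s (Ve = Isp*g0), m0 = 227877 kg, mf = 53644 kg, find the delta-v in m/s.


Ve = 460 * 9.81 = 4512.6 m/s
dV = 4512.6 * ln(227877/53644) = 6527 m/s

6527 m/s


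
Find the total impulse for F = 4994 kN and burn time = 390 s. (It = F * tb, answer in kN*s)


It = 4994 * 390 = 1947660 kN*s

1947660 kN*s


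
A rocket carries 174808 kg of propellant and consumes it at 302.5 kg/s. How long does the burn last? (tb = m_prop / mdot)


tb = 174808 / 302.5 = 577.9 s

577.9 s


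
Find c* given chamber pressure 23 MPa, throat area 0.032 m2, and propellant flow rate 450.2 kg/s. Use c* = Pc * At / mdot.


c* = 23e6 * 0.032 / 450.2 = 1635 m/s

1635 m/s


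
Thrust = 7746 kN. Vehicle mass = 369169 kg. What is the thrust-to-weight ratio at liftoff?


TWR = 7746000 / (369169 * 9.81) = 2.14

2.14


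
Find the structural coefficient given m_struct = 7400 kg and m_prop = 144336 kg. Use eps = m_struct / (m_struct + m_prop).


eps = 7400 / (7400 + 144336) = 0.0488

0.0488


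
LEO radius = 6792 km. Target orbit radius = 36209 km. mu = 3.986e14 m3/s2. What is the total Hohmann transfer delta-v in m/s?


V1 = sqrt(mu/r1) = 7660.72 m/s
dV1 = V1*(sqrt(2*r2/(r1+r2)) - 1) = 2280.82 m/s
V2 = sqrt(mu/r2) = 3317.88 m/s
dV2 = V2*(1 - sqrt(2*r1/(r1+r2))) = 1453.07 m/s
Total dV = 3734 m/s

3734 m/s


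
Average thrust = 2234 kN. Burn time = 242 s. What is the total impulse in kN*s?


It = 2234 * 242 = 540628 kN*s

540628 kN*s


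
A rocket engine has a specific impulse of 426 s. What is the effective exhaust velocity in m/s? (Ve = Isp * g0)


Ve = Isp * g0 = 426 * 9.81 = 4179.1 m/s

4179.1 m/s


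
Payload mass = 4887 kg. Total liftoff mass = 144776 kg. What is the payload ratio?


PR = 4887 / 144776 = 0.0338

0.0338


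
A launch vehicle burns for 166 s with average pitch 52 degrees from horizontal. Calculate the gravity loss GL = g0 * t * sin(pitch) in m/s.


GL = 9.81 * 166 * sin(52 deg) = 1283 m/s

1283 m/s


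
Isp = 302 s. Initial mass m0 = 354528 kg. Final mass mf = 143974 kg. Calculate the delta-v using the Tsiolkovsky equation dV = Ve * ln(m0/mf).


Ve = 302 * 9.81 = 2962.62 m/s
dV = 2962.62 * ln(354528/143974) = 2670 m/s

2670 m/s


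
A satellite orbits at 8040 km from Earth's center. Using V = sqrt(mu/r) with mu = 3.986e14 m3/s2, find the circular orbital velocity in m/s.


V = sqrt(3.986e14 / 8040000) = 7041 m/s

7041 m/s


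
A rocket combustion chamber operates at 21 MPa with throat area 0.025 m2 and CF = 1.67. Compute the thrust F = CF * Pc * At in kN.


F = 1.67 * 21e6 * 0.025 = 876750.0 N = 876.8 kN

876.8 kN


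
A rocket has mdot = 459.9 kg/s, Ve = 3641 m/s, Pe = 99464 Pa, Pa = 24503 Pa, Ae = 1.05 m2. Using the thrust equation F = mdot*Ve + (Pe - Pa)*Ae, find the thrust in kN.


F = 459.9 * 3641 + (99464 - 24503) * 1.05 = 1.7532e+06 N = 1753.2 kN

1753.2 kN


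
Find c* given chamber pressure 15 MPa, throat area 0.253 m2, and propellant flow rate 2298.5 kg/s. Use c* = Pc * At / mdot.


c* = 15e6 * 0.253 / 2298.5 = 1651 m/s

1651 m/s


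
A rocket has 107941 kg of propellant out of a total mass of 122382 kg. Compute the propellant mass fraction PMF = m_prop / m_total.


PMF = 107941 / 122382 = 0.882

0.882
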